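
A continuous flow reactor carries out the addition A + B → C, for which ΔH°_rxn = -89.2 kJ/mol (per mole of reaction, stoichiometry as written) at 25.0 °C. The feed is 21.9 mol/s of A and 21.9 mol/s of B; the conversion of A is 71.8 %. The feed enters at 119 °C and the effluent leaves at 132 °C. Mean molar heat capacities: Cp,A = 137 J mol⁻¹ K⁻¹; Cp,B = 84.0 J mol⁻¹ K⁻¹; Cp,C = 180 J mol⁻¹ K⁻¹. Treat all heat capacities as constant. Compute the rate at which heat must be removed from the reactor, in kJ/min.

Q_out = 84500 kJ/min

Extent of reaction ξ = 0.718 × 21.9 = 15.724 mol/s
Reaction term: ξ·ΔH°_rxn = 15.724 × -89.2 = -1402.6 kJ/s
Sensible, feed 119→25 °C: -454.95 kJ/s
Outlet flows (mol/s): A 6.1758, B 6.1758, C 15.724
Sensible, products 25→132 °C: 448.89 kJ/s
Q = ΔH = -1408.7 kJ/s = -1408.7 kW
Heat removed = 84520 kJ/min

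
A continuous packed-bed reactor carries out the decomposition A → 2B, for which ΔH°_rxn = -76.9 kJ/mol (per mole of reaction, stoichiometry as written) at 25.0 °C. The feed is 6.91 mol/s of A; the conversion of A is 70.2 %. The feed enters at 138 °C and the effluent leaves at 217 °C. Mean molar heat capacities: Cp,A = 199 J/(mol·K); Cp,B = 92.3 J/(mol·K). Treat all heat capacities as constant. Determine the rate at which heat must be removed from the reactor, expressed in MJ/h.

Extent of reaction ξ = 0.702 × 6.91 = 4.8508 mol/s
Reaction term: ξ·ΔH°_rxn = 4.8508 × -76.9 = -373.03 kJ/s
Sensible, feed 138→25 °C: -155.39 kJ/s
Outlet flows (mol/s): A 2.0592, B 9.7016
Sensible, products 25→217 °C: 250.61 kJ/s
Q = ΔH = -277.81 kJ/s = -277.81 kW
Heat removed = 1000.1 MJ/h

Q_out = 1000 MJ/h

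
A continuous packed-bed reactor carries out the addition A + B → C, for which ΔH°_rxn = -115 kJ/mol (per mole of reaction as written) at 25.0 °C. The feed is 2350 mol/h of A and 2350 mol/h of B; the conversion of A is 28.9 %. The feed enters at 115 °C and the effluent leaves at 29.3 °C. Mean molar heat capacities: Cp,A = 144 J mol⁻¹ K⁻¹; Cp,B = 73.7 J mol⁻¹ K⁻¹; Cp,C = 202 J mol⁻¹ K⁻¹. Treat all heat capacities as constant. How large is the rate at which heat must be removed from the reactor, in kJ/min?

Extent of reaction ξ = 0.289 × 2350 = 679.15 mol/h
Reaction term: ξ·ΔH°_rxn = 679.15 × -115 = -78102 kJ/h
Sensible, feed 115→25 °C: -46044 kJ/h
Outlet flows (mol/h): A 1670.8, B 1670.8, C 679.15
Sensible, products 25→29.3 °C: 2154 kJ/h
Q = ΔH = -121990 kJ/h = -33.887 kW
Heat removed = 2033.2 kJ/min

Q_out = 2030 kJ/min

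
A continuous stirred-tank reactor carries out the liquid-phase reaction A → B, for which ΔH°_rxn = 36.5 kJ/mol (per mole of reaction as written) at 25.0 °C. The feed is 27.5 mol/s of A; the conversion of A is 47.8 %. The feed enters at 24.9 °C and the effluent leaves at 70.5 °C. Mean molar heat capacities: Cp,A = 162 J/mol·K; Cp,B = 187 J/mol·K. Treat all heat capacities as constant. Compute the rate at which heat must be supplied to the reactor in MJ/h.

Q_in = 2510 MJ/h

Extent of reaction ξ = 0.478 × 27.5 = 13.145 mol/s
Reaction term: ξ·ΔH°_rxn = 13.145 × 36.5 = 479.79 kJ/s
Sensible, feed 24.9→25 °C: 0.4455 kJ/s
Outlet flows (mol/s): A 14.355, B 13.145
Sensible, products 25→70.5 °C: 217.65 kJ/s
Q = ΔH = 697.89 kJ/s = 697.89 kW
Heat supplied = 2512.4 MJ/h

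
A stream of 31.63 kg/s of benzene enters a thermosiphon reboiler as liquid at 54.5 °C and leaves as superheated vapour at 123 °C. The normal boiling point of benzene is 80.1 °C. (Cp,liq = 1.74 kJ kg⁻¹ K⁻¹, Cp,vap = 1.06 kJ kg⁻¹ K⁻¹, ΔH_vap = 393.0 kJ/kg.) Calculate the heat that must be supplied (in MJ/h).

Q = 55000 MJ/h

liquid 54.5→80.1 °C: 44.544 kJ/kg
vaporisation at 80.1 °C: 393 kJ/kg
vapour 80.1→123 °C: 45.474 kJ/kg
Δh = 44.544 + 393 + 45.474 = 483.02 kJ/kg
Q = ṁ·Δh = 31.63 kg/s × 483.02 kJ/kg = 15278 kJ/s
|Q| = 15278 kW = 55000 MJ/h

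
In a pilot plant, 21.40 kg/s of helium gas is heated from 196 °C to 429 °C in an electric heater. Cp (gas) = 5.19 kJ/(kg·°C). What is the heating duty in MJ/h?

Q = 93200 MJ/h

Q = ṁ·Cp·ΔT = 21.40 × 5.19 × (429 − 196) = 25878 kJ/s
Heating duty = 93162 MJ/h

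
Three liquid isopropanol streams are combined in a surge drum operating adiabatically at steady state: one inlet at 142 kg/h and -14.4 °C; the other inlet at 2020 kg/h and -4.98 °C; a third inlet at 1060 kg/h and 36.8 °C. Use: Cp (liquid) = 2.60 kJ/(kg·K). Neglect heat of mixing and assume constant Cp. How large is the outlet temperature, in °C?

T_out = 8.35 °C

No heat crosses the boundary, so H_out = H_in.
Σ ṁᵢCp,ᵢTᵢ = 142×2.60×-14.4 + 2020×2.60×-4.98 + 1060×2.60×36.8 = 69949
Σ ṁᵢCp,ᵢ = 142×2.60 + 2020×2.60 + 1060×2.60 = 8377.2
T_out = 69949 / 8377.2 = 8.35 °C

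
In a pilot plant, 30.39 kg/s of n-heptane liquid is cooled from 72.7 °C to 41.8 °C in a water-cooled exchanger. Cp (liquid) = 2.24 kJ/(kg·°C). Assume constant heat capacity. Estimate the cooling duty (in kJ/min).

Q_c = 126000 kJ/min

Q = ṁ·Cp·ΔT = 30.39 × 2.24 × (41.8 − 72.7) = -2103.5 kJ/s
Cooling duty = 126210 kJ/min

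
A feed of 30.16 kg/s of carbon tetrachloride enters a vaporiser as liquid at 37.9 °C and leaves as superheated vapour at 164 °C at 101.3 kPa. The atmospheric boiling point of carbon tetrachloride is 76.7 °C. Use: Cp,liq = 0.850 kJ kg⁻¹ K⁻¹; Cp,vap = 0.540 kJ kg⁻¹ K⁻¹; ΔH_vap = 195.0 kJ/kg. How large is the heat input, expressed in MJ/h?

liquid 37.9→76.7 °C: 32.98 kJ/kg
vaporisation at 76.7 °C: 195 kJ/kg
vapour 76.7→164 °C: 47.142 kJ/kg
Δh = 32.98 + 195 + 47.142 = 275.12 kJ/kg
Q = ṁ·Δh = 30.16 kg/s × 275.12 kJ/kg = 8297.7 kJ/s
|Q| = 8297.7 kW = 29872 MJ/h

Q = 29900 MJ/h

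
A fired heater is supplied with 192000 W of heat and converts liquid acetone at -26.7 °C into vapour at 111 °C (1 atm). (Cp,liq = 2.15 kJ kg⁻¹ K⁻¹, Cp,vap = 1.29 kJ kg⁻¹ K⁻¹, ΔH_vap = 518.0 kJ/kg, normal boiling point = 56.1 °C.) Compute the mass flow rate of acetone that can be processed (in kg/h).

ṁ = 901 kg/h

Δh = 2.15×(56.1−-26.7) + 518.0 + 1.29×(111−56.1) = 766.84 kJ/kg
Q = 192000 W = 192 kJ/s = 691200 kJ/h
ṁ = Q/Δh = 691200 / 766.84 = 901.36 kg/h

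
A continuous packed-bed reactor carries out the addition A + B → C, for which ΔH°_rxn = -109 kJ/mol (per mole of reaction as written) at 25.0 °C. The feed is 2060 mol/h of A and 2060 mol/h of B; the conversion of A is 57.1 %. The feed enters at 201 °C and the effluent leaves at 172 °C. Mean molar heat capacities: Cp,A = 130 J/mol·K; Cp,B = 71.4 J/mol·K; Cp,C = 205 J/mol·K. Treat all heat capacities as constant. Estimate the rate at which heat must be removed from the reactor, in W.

Q_out = 38800 W

Extent of reaction ξ = 0.571 × 2060 = 1176.3 mol/h
Reaction term: ξ·ΔH°_rxn = 1176.3 × -109 = -128210 kJ/h
Sensible, feed 201→25 °C: -73020 kJ/h
Outlet flows (mol/h): A 883.74, B 883.74, C 1176.3
Sensible, products 25→172 °C: 61610 kJ/h
Q = ΔH = -139620 kJ/h = -38.784 kW
Heat removed = 38784 W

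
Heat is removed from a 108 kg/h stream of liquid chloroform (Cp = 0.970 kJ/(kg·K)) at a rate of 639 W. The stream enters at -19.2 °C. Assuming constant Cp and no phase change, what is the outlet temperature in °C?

T_out = -41.2 °C

Q = 639 W = 2300.4 kJ/h
ΔT = Q/(ṁ·Cp) = 2300.4/(108×0.970) = 21.959 K
T_out = -19.2 − 21.959 = -41.159 °C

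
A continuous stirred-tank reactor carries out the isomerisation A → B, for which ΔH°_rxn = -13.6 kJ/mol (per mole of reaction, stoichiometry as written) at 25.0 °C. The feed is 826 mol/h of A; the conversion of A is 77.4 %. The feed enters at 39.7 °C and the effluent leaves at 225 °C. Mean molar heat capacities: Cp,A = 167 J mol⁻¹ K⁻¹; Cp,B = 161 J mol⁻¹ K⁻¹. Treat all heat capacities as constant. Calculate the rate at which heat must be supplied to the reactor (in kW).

Q_in = 4.47 kW

Extent of reaction ξ = 0.774 × 826 = 639.32 mol/h
Reaction term: ξ·ΔH°_rxn = 639.32 × -13.6 = -8694.8 kJ/h
Sensible, feed 39.7→25 °C: -2027.7 kJ/h
Outlet flows (mol/h): A 186.68, B 639.32
Sensible, products 25→225 °C: 26821 kJ/h
Q = ΔH = 16099 kJ/h = 4.4718 kW
Heat supplied = 4.4718 kW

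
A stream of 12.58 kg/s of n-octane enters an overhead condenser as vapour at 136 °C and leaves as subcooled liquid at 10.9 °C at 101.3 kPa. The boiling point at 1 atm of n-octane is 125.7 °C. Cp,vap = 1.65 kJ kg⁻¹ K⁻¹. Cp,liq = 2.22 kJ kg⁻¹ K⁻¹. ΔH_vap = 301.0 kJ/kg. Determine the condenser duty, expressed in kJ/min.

vapour 136→125.7 °C: -16.995 kJ/kg
condensation at 125.7 °C: -301 kJ/kg
liquid 125.7→10.9 °C: -254.86 kJ/kg
Δh = -16.995 + -301 + -254.86 = -572.85 kJ/kg
Q = ṁ·Δh = 12.58 kg/s × -572.85 kJ/kg = -7206.5 kJ/s
|Q| = 7206.5 kW = 432390 kJ/min

Q_c = 432000 kJ/min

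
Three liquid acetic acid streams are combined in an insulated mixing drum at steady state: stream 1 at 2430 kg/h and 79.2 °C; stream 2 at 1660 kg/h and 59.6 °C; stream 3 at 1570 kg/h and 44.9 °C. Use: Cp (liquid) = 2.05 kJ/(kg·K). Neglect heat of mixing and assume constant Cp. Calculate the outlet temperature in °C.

T_out = 63.9 °C

Energy balance with Q = 0: Σ ṁᵢCp,ᵢ(T_out − Tᵢ) = 0
T_out = Σ ṁᵢCp,ᵢTᵢ / Σ ṁᵢCp,ᵢ
      = 741860 / 11603 = 63.937 °C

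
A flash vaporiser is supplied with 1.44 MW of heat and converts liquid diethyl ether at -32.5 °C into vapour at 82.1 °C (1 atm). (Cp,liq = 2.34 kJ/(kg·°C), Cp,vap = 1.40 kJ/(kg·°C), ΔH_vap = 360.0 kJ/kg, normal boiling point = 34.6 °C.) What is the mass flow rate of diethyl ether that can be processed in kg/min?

ṁ = 148 kg/min

Δh = 2.34×(34.6−-32.5) + 360.0 + 1.40×(82.1−34.6) = 583.51 kJ/kg
Q = 1.44 MW = 1440 kJ/s = 86400 kJ/min
ṁ = Q/Δh = 86400 / 583.51 = 148.07 kg/min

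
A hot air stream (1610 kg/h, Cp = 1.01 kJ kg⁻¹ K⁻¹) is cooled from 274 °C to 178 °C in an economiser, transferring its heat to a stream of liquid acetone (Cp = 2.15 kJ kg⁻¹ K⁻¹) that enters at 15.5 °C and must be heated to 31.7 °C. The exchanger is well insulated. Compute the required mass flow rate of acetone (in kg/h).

ṁ_c = 4480 kg/h

Heat released by hot stream: Q = 1610 × 1.01 × (274 − 178) = 156110 kJ/h
Energy balance on cold side (adiabatic exchanger): Q = ṁ_c·Cp_c·(T_c,out − T_c,in)
ṁ_c = 156110 / [2.15 × (31.7 − 15.5)] = 4481.9 kg/h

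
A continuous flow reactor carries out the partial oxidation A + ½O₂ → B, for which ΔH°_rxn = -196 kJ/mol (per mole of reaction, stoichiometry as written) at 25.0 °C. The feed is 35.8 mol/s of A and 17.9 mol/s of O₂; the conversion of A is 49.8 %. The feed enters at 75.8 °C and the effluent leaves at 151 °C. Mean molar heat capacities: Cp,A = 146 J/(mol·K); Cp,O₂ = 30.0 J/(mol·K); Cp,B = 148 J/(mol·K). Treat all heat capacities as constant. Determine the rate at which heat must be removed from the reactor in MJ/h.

Q_out = 11100 MJ/h

Extent of reaction ξ = 0.498 × 35.8 = 17.828 mol/s
Reaction term: ξ·ΔH°_rxn = 17.828 × -196 = -3494.4 kJ/s
Sensible, feed 75.8→25 °C: -292.8 kJ/s
Outlet flows (mol/s): A 17.972, O₂ 8.9858, B 17.828
Sensible, products 25→151 °C: 697.04 kJ/s
Q = ΔH = -3090.1 kJ/s = -3090.1 kW
Heat removed = 11124 MJ/h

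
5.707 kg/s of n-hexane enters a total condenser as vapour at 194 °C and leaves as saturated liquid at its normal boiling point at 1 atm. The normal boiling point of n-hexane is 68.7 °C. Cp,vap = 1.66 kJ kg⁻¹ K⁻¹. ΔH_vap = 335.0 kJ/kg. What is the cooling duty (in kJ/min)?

vapour 194→68.7 °C: -208 kJ/kg
condensation at 68.7 °C: -335 kJ/kg
Δh = -208 + -335 = -543 kJ/kg
Q = ṁ·Δh = 5.707 kg/s × -543 kJ/kg = -3098.9 kJ/s
|Q| = 3098.9 kW = 185930 kJ/min

Q_c = 186000 kJ/min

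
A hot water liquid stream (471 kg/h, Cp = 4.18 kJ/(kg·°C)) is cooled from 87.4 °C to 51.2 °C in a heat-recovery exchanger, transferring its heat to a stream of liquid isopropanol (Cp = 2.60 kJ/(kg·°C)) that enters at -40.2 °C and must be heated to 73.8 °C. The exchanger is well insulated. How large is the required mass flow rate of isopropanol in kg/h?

Heat released by hot stream: Q = 471 × 4.18 × (87.4 − 51.2) = 71270 kJ/h
Energy balance on cold side (adiabatic exchanger): Q = ṁ_c·Cp_c·(T_c,out − T_c,in)
ṁ_c = 71270 / [2.60 × (73.8 − -40.2)] = 240.45 kg/h

ṁ_c = 240 kg/h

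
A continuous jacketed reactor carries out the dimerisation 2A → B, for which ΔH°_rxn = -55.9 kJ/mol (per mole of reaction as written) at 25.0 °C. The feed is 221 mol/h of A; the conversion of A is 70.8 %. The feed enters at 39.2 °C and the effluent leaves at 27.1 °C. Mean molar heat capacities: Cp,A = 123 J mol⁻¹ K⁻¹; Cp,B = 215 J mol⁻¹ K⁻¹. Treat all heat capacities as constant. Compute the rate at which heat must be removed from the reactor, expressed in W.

Extent of reaction ξ = 0.708 × 221 / 2 = 78.234 mol/h
Reaction term: ξ·ΔH°_rxn = 78.234 × -55.9 = -4373.3 kJ/h
Sensible, feed 39.2→25 °C: -386 kJ/h
Outlet flows (mol/h): A 64.532, B 78.234
Sensible, products 25→27.1 °C: 51.991 kJ/h
Q = ΔH = -4707.3 kJ/h = -1.3076 kW
Heat removed = 1307.6 W

Q_out = 1310 W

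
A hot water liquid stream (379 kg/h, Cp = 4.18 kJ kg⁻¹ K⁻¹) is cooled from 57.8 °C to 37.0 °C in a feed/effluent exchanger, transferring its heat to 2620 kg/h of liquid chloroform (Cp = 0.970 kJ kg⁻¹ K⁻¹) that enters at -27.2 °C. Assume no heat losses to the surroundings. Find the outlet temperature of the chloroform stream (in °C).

T_c,out = -14.2 °C

Heat released by hot stream: Q = 379 × 4.18 × (57.8 − 37.0) = 32952 kJ/h
Energy balance on cold side (adiabatic exchanger): Q = ṁ_c·Cp_c·(T_c,out − T_c,in)
T_c,out = -27.2 + 32952/(2620 × 0.970) = -14.234 °C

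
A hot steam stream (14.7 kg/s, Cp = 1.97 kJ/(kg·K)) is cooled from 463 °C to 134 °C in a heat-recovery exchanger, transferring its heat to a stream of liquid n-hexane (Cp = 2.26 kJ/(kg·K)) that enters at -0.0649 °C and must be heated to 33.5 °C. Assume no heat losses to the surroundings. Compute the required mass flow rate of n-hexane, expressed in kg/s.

ṁ_c = 126 kg/s

Heat released by hot stream: Q = 14.7 × 1.97 × (463 − 134) = 9527.5 kJ/s
Energy balance on cold side (adiabatic exchanger): Q = ṁ_c·Cp_c·(T_c,out − T_c,in)
ṁ_c = 9527.5 / [2.26 × (33.5 − -0.0649)] = 125.6 kg/s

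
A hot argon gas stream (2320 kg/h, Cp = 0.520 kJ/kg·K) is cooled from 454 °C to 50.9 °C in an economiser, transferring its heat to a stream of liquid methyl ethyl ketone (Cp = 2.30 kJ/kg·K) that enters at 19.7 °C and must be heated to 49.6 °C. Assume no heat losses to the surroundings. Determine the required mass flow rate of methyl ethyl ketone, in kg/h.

ṁ_c = 7070 kg/h

Heat released by hot stream: Q = 2320 × 0.520 × (454 − 50.9) = 486300 kJ/h
Energy balance on cold side (adiabatic exchanger): Q = ṁ_c·Cp_c·(T_c,out − T_c,in)
ṁ_c = 486300 / [2.30 × (49.6 − 19.7)] = 7071.4 kg/h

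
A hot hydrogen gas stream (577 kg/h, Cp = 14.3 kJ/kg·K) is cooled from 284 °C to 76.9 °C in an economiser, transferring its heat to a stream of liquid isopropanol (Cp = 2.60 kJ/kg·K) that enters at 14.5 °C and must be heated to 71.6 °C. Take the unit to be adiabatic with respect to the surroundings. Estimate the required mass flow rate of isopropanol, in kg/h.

ṁ_c = 11500 kg/h

Heat released by hot stream: Q = 577 × 14.3 × (284 − 76.9) = 1.7088e+06 kJ/h
Energy balance on cold side (adiabatic exchanger): Q = ṁ_c·Cp_c·(T_c,out − T_c,in)
ṁ_c = 1.7088e+06 / [2.60 × (71.6 − 14.5)] = 11510 kg/h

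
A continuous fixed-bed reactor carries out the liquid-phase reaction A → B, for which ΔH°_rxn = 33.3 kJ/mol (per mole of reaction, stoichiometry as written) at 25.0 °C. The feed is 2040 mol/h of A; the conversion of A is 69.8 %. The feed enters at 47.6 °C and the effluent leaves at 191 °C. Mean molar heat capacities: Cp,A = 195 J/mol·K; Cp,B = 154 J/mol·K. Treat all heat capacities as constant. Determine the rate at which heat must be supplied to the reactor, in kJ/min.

Extent of reaction ξ = 0.698 × 2040 = 1423.9 mol/h
Reaction term: ξ·ΔH°_rxn = 1423.9 × 33.3 = 47417 kJ/h
Sensible, feed 47.6→25 °C: -8990.3 kJ/h
Outlet flows (mol/h): A 616.08, B 1423.9
Sensible, products 25→191 °C: 56344 kJ/h
Q = ΔH = 94770 kJ/h = 26.325 kW
Heat supplied = 1579.5 kJ/min

Q_in = 1580 kJ/min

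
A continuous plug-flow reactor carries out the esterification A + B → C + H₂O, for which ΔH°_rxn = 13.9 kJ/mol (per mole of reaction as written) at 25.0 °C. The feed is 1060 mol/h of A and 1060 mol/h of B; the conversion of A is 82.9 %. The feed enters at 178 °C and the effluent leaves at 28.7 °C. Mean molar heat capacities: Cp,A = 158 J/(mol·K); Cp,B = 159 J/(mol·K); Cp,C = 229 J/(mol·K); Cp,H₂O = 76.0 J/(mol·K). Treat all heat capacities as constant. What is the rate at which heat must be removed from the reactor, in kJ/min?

Extent of reaction ξ = 0.829 × 1060 = 878.74 mol/h
Reaction term: ξ·ΔH°_rxn = 878.74 × 13.9 = 12214 kJ/h
Sensible, feed 178→25 °C: -51411 kJ/h
Outlet flows (mol/h): A 181.26, B 181.26, C 878.74, H₂O 878.74
Sensible, products 25→28.7 °C: 1204.3 kJ/h
Q = ΔH = -37992 kJ/h = -10.553 kW
Heat removed = 633.21 kJ/min

Q_out = 633 kJ/min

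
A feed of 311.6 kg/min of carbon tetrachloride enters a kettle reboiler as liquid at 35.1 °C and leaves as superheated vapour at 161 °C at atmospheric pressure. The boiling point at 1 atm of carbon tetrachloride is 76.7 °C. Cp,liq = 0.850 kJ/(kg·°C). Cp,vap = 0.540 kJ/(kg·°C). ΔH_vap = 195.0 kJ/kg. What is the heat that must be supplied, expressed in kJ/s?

Q = 1430 kJ/s

liquid 35.1→76.7 °C: 35.36 kJ/kg
vaporisation at 76.7 °C: 195 kJ/kg
vapour 76.7→161 °C: 45.522 kJ/kg
Δh = 35.36 + 195 + 45.522 = 275.88 kJ/kg
Q = ṁ·Δh = 311.6 kg/min × 275.88 kJ/kg = 85965 kJ/min
|Q| = 1432.7 kW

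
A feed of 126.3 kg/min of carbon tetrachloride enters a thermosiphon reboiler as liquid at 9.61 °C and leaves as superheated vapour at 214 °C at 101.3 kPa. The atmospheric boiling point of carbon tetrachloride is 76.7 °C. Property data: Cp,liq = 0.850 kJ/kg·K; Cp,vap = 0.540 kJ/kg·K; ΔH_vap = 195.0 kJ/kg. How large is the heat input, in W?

liquid 9.61→76.7 °C: 57.026 kJ/kg
vaporisation at 76.7 °C: 195 kJ/kg
vapour 76.7→214 °C: 74.142 kJ/kg
Δh = 57.026 + 195 + 74.142 = 326.17 kJ/kg
Q = ṁ·Δh = 126.3 kg/min × 326.17 kJ/kg = 41195 kJ/min
|Q| = 686.58 kW = 686580 W

Q = 687000 W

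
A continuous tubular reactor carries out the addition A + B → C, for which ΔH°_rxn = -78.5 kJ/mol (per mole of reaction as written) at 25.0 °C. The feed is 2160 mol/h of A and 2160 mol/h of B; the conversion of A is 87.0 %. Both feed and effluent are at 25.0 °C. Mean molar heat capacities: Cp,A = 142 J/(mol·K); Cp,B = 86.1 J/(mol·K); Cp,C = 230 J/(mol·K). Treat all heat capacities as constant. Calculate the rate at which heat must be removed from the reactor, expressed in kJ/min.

Extent of reaction ξ = 0.870 × 2160 = 1879.2 mol/h
Reaction term: ξ·ΔH°_rxn = 1879.2 × -78.5 = -147520 kJ/h
Q = ΔH = -147520 kJ/h = -40.977 kW
Heat removed = 2458.6 kJ/min

Q_out = 2460 kJ/min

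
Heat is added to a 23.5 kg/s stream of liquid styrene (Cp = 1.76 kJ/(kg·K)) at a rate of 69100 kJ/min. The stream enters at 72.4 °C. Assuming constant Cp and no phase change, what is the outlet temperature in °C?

T_out = 100 °C

Q = 69100 kJ/min = 1151.7 kJ/s
ΔT = Q/(ṁ·Cp) = 1151.7/(23.5×1.76) = 27.845 K
T_out = 72.4 + 27.845 = 100.24 °C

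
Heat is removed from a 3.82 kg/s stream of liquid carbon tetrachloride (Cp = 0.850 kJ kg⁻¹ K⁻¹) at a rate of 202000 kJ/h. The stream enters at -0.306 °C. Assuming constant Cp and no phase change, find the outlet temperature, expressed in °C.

T_out = -17.6 °C

Q = 202000 kJ/h = 56.111 kJ/s
ΔT = Q/(ṁ·Cp) = 56.111/(3.82×0.850) = 17.281 K
T_out = -0.306 − 17.281 = -17.587 °C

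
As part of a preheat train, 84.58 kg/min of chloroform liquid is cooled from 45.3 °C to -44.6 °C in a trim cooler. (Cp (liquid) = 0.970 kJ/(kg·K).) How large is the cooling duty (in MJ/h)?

Q = ṁ·Cp·ΔT = 84.58 × 0.970 × (-44.6 − 45.3) = -7375.6 kJ/min
Converting: 7375.6 / 60 s = 122.93 kW
Cooling duty = 442.54 MJ/h

Q_c = 443 MJ/h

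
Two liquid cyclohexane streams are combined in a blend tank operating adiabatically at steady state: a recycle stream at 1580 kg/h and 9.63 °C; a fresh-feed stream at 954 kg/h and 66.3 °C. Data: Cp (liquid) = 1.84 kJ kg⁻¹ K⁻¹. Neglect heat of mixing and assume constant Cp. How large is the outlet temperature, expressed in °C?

T_out = 31.0 °C

No heat crosses the boundary, so H_out = H_in.
Σ ṁᵢCp,ᵢTᵢ = 1580×1.84×9.63 + 954×1.84×66.3 = 144380
Σ ṁᵢCp,ᵢ = 1580×1.84 + 954×1.84 = 4662.6
T_out = 144380 / 4662.6 = 30.965 °C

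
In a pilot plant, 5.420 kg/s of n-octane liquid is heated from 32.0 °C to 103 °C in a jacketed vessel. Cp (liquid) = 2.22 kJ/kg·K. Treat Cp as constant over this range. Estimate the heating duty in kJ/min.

Q = ṁ·Cp·ΔT = 5.420 × 2.22 × (103 − 32.0) = 854.3 kJ/s
Heating duty = 51258 kJ/min

Q = 51300 kJ/min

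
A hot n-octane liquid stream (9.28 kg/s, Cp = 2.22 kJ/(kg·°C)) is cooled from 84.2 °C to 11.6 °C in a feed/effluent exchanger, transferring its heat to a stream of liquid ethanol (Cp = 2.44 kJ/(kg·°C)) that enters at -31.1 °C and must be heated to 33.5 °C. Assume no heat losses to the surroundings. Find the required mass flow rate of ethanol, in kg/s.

ṁ_c = 9.49 kg/s

Heat released by hot stream: Q = 9.28 × 2.22 × (84.2 − 11.6) = 1495.7 kJ/s
Energy balance on cold side (adiabatic exchanger): Q = ṁ_c·Cp_c·(T_c,out − T_c,in)
ṁ_c = 1495.7 / [2.44 × (33.5 − -31.1)] = 9.4889 kg/s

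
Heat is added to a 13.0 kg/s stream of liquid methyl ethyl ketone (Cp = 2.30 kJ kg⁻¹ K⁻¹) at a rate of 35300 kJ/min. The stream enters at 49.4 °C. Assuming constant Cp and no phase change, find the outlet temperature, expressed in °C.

T_out = 69.1 °C

Q = 35300 kJ/min = 588.33 kJ/s
ΔT = Q/(ṁ·Cp) = 588.33/(13.0×2.30) = 19.677 K
T_out = 49.4 + 19.677 = 69.077 °C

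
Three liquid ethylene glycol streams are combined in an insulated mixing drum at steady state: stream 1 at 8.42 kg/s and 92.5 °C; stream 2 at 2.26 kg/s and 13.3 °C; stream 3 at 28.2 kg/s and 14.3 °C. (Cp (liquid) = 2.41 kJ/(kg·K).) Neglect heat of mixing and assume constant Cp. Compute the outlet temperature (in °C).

Adiabatic, steady state ⇒ Σ ṁᵢCp,ᵢ(T_out − Tᵢ) = 0
T_out = Σ ṁᵢCp,ᵢTᵢ / Σ ṁᵢCp,ᵢ
      = 2921.3 / 93.701 = 31.177 °C

T_out = 31.2 °C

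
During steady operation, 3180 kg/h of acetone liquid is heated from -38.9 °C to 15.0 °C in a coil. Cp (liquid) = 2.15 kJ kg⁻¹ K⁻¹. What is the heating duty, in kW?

Q = 102 kW

Q = ṁ·Cp·ΔT = 3180 × 2.15 × (15.0 − -38.9) = 368510 kJ/h
Converting: 368510 / 3600 s = 102.37 kW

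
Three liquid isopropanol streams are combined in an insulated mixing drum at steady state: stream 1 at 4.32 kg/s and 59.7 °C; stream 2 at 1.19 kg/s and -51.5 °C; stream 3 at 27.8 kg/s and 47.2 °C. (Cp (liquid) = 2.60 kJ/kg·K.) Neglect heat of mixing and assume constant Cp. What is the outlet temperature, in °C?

T_out = 45.3 °C

Energy balance with Q = 0: Σ ṁᵢCp,ᵢ(T_out − Tᵢ) = 0
T_out = Σ ṁᵢCp,ᵢTᵢ / Σ ṁᵢCp,ᵢ
      = 3922.8 / 86.606 = 45.295 °C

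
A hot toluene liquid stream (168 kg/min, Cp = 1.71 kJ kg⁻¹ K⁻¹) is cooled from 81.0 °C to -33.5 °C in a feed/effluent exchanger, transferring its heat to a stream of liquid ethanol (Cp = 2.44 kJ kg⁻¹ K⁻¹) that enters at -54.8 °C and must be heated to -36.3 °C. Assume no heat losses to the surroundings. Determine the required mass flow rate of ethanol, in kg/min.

ṁ_c = 729 kg/min

Heat released by hot stream: Q = 168 × 1.71 × (81.0 − -33.5) = 32894 kJ/min
Energy balance on cold side (adiabatic exchanger): Q = ṁ_c·Cp_c·(T_c,out − T_c,in)
ṁ_c = 32894 / [2.44 × (-36.3 − -54.8)] = 728.7 kg/min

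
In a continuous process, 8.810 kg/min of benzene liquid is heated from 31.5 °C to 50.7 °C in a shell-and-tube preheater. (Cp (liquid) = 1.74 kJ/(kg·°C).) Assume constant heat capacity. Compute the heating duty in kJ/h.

Q = ṁ·Cp·ΔT = 8.810 × 1.74 × (50.7 − 31.5) = 294.32 kJ/min
Converting: 294.32 / 60 s = 4.9054 kW
Heating duty = 17659 kJ/h

Q = 17700 kJ/h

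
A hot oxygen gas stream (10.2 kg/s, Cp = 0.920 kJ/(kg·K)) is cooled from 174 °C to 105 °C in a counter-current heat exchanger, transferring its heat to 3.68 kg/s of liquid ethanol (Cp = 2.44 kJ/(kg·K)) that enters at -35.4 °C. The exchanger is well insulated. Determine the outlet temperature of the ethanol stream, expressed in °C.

T_c,out = 36.7 °C

Heat released by hot stream: Q = 10.2 × 0.920 × (174 − 105) = 647.5 kJ/s
Energy balance on cold side (adiabatic exchanger): Q = ṁ_c·Cp_c·(T_c,out − T_c,in)
T_c,out = -35.4 + 647.5/(3.68 × 2.44) = 36.711 °C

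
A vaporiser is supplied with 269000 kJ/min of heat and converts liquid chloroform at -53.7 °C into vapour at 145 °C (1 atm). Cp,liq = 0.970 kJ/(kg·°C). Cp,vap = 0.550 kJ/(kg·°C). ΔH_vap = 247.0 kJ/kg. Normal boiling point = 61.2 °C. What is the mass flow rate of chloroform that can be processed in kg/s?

Δh = 0.970×(61.2−-53.7) + 247.0 + 0.550×(145−61.2) = 404.54 kJ/kg
Q = 269000 kJ/min = 4483.3 kJ/s = 4483.3 kJ/s
ṁ = Q/Δh = 4483.3 / 404.54 = 11.082 kg/s

ṁ = 11.1 kg/s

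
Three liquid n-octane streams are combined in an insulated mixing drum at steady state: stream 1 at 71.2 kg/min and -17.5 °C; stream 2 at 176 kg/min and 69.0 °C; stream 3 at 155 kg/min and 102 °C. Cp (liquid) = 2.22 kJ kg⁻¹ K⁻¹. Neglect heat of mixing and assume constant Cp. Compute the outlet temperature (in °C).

Energy balance with Q = 0: Σ ṁᵢCp,ᵢ(T_out − Tᵢ) = 0
T_out = Σ ṁᵢCp,ᵢTᵢ / Σ ṁᵢCp,ᵢ
      = 59292 / 892.88 = 66.405 °C

T_out = 66.4 °C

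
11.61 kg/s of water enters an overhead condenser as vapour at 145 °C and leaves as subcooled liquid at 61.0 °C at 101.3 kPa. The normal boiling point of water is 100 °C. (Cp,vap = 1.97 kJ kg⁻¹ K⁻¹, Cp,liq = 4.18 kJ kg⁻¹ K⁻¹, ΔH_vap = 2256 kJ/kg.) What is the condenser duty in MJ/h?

vapour 145→100 °C: -88.65 kJ/kg
condensation at 100 °C: -2256 kJ/kg
liquid 100→61.0 °C: -163.02 kJ/kg
Δh = -88.65 + -2256 + -163.02 = -2507.7 kJ/kg
Q = ṁ·Δh = 11.61 kg/s × -2507.7 kJ/kg = -29114 kJ/s
|Q| = 29114 kW = 104810 MJ/h

Q_c = 105000 MJ/h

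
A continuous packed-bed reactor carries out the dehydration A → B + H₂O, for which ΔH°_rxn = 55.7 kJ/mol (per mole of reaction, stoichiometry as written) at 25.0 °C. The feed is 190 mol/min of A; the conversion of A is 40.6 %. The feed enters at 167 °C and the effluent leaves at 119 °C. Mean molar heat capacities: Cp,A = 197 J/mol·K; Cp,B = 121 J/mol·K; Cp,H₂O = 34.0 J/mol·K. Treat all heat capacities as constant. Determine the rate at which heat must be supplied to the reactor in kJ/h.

Q_in = 132000 kJ/h

Extent of reaction ξ = 0.406 × 190 = 77.14 mol/min
Reaction term: ξ·ΔH°_rxn = 77.14 × 55.7 = 4296.7 kJ/min
Sensible, feed 167→25 °C: -5315.1 kJ/min
Outlet flows (mol/min): A 112.86, B 77.14, H₂O 77.14
Sensible, products 25→119 °C: 3213.9 kJ/min
Q = ΔH = 2195.5 kJ/min = 36.592 kW
Heat supplied = 131730 kJ/h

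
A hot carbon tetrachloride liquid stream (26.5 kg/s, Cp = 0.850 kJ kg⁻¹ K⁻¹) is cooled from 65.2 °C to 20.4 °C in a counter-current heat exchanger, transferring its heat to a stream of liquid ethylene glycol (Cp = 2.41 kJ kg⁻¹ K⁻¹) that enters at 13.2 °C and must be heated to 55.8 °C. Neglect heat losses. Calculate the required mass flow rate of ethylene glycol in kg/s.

ṁ_c = 9.83 kg/s

Heat released by hot stream: Q = 26.5 × 0.850 × (65.2 − 20.4) = 1009.1 kJ/s
Energy balance on cold side (adiabatic exchanger): Q = ṁ_c·Cp_c·(T_c,out − T_c,in)
ṁ_c = 1009.1 / [2.41 × (55.8 − 13.2)] = 9.8292 kg/s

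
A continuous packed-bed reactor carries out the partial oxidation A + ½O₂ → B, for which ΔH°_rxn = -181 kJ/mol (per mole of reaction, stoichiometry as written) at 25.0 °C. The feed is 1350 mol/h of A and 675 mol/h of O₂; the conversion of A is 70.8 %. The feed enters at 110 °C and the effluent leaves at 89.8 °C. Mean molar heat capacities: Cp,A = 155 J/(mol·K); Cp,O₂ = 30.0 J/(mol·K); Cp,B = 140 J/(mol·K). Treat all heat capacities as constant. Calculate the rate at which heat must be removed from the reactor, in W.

Extent of reaction ξ = 0.708 × 1350 = 955.8 mol/h
Reaction term: ξ·ΔH°_rxn = 955.8 × -181 = -173000 kJ/h
Sensible, feed 110→25 °C: -19508 kJ/h
Outlet flows (mol/h): A 394.2, O₂ 197.1, B 955.8
Sensible, products 25→89.8 °C: 13014 kJ/h
Q = ΔH = -179490 kJ/h = -49.859 kW
Heat removed = 49859 W

Q_out = 49900 W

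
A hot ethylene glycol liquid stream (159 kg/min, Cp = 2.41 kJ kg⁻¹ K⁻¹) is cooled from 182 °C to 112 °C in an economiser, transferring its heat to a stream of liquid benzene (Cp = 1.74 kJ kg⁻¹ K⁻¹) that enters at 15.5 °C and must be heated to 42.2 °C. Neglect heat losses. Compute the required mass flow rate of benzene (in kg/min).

ṁ_c = 577 kg/min

Heat released by hot stream: Q = 159 × 2.41 × (182 − 112) = 26823 kJ/min
Energy balance on cold side (adiabatic exchanger): Q = ṁ_c·Cp_c·(T_c,out − T_c,in)
ṁ_c = 26823 / [1.74 × (42.2 − 15.5)] = 577.37 kg/min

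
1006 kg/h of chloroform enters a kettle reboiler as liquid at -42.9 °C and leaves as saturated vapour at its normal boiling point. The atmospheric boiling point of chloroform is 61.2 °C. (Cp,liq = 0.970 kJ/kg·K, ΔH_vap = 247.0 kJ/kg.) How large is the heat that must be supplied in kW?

Q = 97.2 kW

liquid -42.9→61.2 °C: 100.98 kJ/kg
vaporisation at 61.2 °C: 247 kJ/kg
Δh = 100.98 + 247 = 347.98 kJ/kg
Q = ṁ·Δh = 1006 kg/h × 347.98 kJ/kg = 350060 kJ/h
|Q| = 97.24 kW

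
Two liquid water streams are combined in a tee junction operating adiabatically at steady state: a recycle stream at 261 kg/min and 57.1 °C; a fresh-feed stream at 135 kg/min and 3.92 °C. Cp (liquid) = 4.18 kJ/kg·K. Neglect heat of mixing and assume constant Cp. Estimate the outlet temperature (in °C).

T_out = 39.0 °C

Energy balance with Q = 0: Σ ṁᵢCp,ᵢ(T_out − Tᵢ) = 0
Σ ṁᵢCp,ᵢTᵢ = 261×4.18×57.1 + 135×4.18×3.92 = 64507
Σ ṁᵢCp,ᵢ = 261×4.18 + 135×4.18 = 1655.3
T_out = 64507 / 1655.3 = 38.97 °C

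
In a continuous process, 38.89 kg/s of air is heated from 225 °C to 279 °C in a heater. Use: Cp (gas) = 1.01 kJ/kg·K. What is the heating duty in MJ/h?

Q = ṁ·Cp·ΔT = 38.89 × 1.01 × (279 − 225) = 2121.1 kJ/s
Heating duty = 7635.8 MJ/h

Q = 7640 MJ/h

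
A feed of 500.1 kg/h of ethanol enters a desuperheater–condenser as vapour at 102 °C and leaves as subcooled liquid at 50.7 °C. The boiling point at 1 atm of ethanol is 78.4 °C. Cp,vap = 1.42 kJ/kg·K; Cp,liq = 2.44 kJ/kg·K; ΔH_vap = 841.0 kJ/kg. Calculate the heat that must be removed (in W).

Q_c = 131000 W

vapour 102→78.4 °C: -33.512 kJ/kg
condensation at 78.4 °C: -841 kJ/kg
liquid 78.4→50.7 °C: -67.588 kJ/kg
Δh = -33.512 + -841 + -67.588 = -942.1 kJ/kg
Q = ṁ·Δh = 500.1 kg/h × -942.1 kJ/kg = -471140 kJ/h
|Q| = 130.87 kW = 130870 W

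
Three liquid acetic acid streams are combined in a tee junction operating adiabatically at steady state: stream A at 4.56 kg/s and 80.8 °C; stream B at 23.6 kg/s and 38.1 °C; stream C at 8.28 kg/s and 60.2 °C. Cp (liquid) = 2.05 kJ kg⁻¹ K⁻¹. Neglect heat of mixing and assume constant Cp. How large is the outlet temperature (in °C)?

T_out = 48.5 °C

Energy balance with Q = 0: Σ ṁᵢCp,ᵢ(T_out − Tᵢ) = 0
Σ ṁᵢCp,ᵢTᵢ = 4.56×2.05×80.8 + 23.6×2.05×38.1 + 8.28×2.05×60.2 = 3620.4
Σ ṁᵢCp,ᵢ = 4.56×2.05 + 23.6×2.05 + 8.28×2.05 = 74.702
T_out = 3620.4 / 74.702 = 48.465 °C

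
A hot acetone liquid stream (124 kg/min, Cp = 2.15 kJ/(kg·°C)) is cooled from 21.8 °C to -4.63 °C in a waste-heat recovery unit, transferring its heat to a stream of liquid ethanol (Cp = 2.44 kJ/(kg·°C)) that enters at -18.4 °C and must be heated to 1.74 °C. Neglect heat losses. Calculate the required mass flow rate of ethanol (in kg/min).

ṁ_c = 143 kg/min

Heat released by hot stream: Q = 124 × 2.15 × (21.8 − -4.63) = 7046.2 kJ/min
Energy balance on cold side (adiabatic exchanger): Q = ṁ_c·Cp_c·(T_c,out − T_c,in)
ṁ_c = 7046.2 / [2.44 × (1.74 − -18.4)] = 143.39 kg/min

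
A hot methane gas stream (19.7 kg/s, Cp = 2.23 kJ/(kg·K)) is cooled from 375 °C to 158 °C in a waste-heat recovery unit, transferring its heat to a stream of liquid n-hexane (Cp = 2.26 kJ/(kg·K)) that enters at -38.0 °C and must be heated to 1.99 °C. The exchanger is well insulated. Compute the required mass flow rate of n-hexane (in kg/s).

ṁ_c = 105 kg/s

Heat released by hot stream: Q = 19.7 × 2.23 × (375 − 158) = 9533 kJ/s
Energy balance on cold side (adiabatic exchanger): Q = ṁ_c·Cp_c·(T_c,out − T_c,in)
ṁ_c = 9533 / [2.26 × (1.99 − -38.0)] = 105.48 kg/s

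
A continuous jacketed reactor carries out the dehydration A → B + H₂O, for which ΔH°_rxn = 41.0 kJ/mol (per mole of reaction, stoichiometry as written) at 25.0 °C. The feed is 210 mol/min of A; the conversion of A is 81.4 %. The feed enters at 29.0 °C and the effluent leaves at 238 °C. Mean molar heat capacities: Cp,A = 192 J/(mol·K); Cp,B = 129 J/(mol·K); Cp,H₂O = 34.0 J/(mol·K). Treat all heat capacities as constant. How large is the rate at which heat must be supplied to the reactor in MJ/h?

Extent of reaction ξ = 0.814 × 210 = 170.94 mol/min
Reaction term: ξ·ΔH°_rxn = 170.94 × 41.0 = 7008.5 kJ/min
Sensible, feed 29.0→25 °C: -161.28 kJ/min
Outlet flows (mol/min): A 39.06, B 170.94, H₂O 170.94
Sensible, products 25→238 °C: 7532.3 kJ/min
Q = ΔH = 14380 kJ/min = 239.66 kW
Heat supplied = 862.77 MJ/h

Q_in = 863 MJ/h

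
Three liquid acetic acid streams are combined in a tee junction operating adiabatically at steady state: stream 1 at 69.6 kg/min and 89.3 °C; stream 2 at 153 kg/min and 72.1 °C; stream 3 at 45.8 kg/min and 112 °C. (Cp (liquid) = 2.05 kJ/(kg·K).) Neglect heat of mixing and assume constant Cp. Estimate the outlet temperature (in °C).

T_out = 83.4 °C

Energy balance with Q = 0: Σ ṁᵢCp,ᵢ(T_out − Tᵢ) = 0
Σ ṁᵢCp,ᵢTᵢ = 69.6×2.05×89.3 + 153×2.05×72.1 + 45.8×2.05×112 = 45871
Σ ṁᵢCp,ᵢ = 69.6×2.05 + 153×2.05 + 45.8×2.05 = 550.22
T_out = 45871 / 550.22 = 83.369 °C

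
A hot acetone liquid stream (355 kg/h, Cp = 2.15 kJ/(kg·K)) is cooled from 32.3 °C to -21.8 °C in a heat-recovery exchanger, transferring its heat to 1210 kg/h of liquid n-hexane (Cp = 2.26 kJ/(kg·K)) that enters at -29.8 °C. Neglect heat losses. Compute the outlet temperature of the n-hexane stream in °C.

Heat released by hot stream: Q = 355 × 2.15 × (32.3 − -21.8) = 41292 kJ/h
Energy balance on cold side (adiabatic exchanger): Q = ṁ_c·Cp_c·(T_c,out − T_c,in)
T_c,out = -29.8 + 41292/(1210 × 2.26) = -14.7 °C

T_c,out = -14.7 °C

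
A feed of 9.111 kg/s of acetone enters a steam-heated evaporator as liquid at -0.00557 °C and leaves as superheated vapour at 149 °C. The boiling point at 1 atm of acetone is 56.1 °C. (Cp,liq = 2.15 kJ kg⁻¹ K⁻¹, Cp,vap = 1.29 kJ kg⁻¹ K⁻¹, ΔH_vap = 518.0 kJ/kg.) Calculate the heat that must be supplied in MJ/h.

Q = 24900 MJ/h

liquid -0.00557→56.1 °C: 120.63 kJ/kg
vaporisation at 56.1 °C: 518 kJ/kg
vapour 56.1→149 °C: 119.84 kJ/kg
Δh = 120.63 + 518 + 119.84 = 758.47 kJ/kg
Q = ṁ·Δh = 9.111 kg/s × 758.47 kJ/kg = 6910.4 kJ/s
|Q| = 6910.4 kW = 24877 MJ/h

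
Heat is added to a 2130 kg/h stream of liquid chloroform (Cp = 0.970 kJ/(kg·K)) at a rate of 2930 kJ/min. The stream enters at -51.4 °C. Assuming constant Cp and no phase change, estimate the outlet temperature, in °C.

Q = 2930 kJ/min = 175800 kJ/h
ΔT = Q/(ṁ·Cp) = 175800/(2130×0.970) = 85.088 K
T_out = -51.4 + 85.088 = 33.688 °C

T_out = 33.7 °C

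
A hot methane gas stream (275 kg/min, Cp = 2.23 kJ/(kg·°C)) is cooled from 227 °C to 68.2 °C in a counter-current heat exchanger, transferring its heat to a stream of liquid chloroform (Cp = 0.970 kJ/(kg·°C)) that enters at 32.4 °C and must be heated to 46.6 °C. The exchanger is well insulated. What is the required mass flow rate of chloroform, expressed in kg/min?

Heat released by hot stream: Q = 275 × 2.23 × (227 − 68.2) = 97384 kJ/min
Energy balance on cold side (adiabatic exchanger): Q = ṁ_c·Cp_c·(T_c,out − T_c,in)
ṁ_c = 97384 / [0.970 × (46.6 − 32.4)] = 7070.1 kg/min

ṁ_c = 7070 kg/min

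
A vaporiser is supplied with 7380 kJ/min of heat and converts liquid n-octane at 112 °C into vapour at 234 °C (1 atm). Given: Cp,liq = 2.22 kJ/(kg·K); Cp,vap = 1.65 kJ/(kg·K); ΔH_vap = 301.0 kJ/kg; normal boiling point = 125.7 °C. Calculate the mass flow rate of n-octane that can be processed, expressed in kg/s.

Δh = 2.22×(125.7−112) + 301.0 + 1.65×(234−125.7) = 510.11 kJ/kg
Q = 7380 kJ/min = 123 kJ/s = 123 kJ/s
ṁ = Q/Δh = 123 / 510.11 = 0.24112 kg/s

ṁ = 0.241 kg/s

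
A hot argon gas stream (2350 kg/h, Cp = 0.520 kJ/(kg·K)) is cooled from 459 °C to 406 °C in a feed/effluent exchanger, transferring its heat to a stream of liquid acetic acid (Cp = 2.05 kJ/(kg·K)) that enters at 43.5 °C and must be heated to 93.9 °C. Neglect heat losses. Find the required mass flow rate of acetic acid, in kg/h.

Heat released by hot stream: Q = 2350 × 0.520 × (459 − 406) = 64766 kJ/h
Energy balance on cold side (adiabatic exchanger): Q = ṁ_c·Cp_c·(T_c,out − T_c,in)
ṁ_c = 64766 / [2.05 × (93.9 − 43.5)] = 626.85 kg/h

ṁ_c = 627 kg/h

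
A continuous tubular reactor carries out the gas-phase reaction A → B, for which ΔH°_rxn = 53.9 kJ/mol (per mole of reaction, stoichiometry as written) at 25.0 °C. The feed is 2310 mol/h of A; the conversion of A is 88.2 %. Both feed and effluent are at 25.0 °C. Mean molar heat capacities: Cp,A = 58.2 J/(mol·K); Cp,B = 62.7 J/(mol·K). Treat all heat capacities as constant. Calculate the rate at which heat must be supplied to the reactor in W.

Extent of reaction ξ = 0.882 × 2310 = 2037.4 mol/h
Reaction term: ξ·ΔH°_rxn = 2037.4 × 53.9 = 109820 kJ/h
Q = ΔH = 109820 kJ/h = 30.505 kW
Heat supplied = 30505 W

Q_in = 30500 W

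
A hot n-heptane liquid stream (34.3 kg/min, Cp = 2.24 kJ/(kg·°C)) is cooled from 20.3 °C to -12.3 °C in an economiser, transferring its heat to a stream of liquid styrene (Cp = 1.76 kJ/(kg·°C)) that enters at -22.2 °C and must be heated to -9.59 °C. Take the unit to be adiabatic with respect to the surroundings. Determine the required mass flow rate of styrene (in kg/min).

ṁ_c = 113 kg/min

Heat released by hot stream: Q = 34.3 × 2.24 × (20.3 − -12.3) = 2504.7 kJ/min
Energy balance on cold side (adiabatic exchanger): Q = ṁ_c·Cp_c·(T_c,out − T_c,in)
ṁ_c = 2504.7 / [1.76 × (-9.59 − -22.2)] = 112.86 kg/min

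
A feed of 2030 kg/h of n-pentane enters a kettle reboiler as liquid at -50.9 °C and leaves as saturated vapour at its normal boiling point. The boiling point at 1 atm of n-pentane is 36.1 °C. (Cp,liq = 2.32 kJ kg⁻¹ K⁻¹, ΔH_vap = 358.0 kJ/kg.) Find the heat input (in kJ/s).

Q = 316 kJ/s

liquid -50.9→36.1 °C: 201.84 kJ/kg
vaporisation at 36.1 °C: 358 kJ/kg
Δh = 201.84 + 358 = 559.84 kJ/kg
Q = ṁ·Δh = 2030 kg/h × 559.84 kJ/kg = 1.1365e+06 kJ/h
|Q| = 315.69 kW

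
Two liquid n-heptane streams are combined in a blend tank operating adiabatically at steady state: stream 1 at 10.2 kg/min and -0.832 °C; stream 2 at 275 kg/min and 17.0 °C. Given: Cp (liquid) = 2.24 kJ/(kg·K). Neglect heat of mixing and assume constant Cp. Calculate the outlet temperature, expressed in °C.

No heat crosses the boundary, so H_out = H_in.
T_out = Σ ṁᵢCp,ᵢTᵢ / Σ ṁᵢCp,ᵢ
      = 10453 / 638.85 = 16.362 °C

T_out = 16.4 °C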